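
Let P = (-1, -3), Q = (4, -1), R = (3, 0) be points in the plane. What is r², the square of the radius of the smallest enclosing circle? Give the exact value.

Side lengths²: PQ² = 29, PR² = 25, QR² = 2.
Since PQ² = 29 ≥ 25 + 2 = 27, the angle opposite PQ is not acute, so the smallest enclosing circle has PQ as diameter.
Centre = midpoint of PQ = (1.5, -2), r² = 29/4 = 7.25.

7.25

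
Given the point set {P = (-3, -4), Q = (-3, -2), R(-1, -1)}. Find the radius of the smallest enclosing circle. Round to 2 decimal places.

Side lengths²: PQ² = 4, PR² = 13, QR² = 5.
Since PR² = 13 ≥ 5 + 4 = 9, the angle opposite PR is not acute, so the smallest enclosing circle has PR as diameter.
Centre = midpoint of PR = (-2, -2.5), r² = 13/4 = 3.25.
r = √(3.25) ≈ 1.80.

1.80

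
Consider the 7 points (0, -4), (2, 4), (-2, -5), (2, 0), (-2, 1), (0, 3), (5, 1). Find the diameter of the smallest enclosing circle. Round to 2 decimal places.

9.88

The minimum enclosing circle is determined by three boundary points: (2, 4), (-2, -5), (5, 1).
Their circumcentre is (9/26, -17/26) with r² = 8245/338.
The farthest remaining point (0, 3) is at distance² 4553/338 ≤ 8245/338.
Diameter = 2r = 2√(8245/338) ≈ 9.88.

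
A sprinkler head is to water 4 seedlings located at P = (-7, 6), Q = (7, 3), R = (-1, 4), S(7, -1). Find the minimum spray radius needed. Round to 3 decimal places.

7.826

The farthest pair is P–S with squared distance 245. The circle on this segment as diameter has centre (0, 2.5) and r² = 245/4 = 61.25.
Check Q: distance² to centre = 49.25 ≤ 61.25, so it lies inside.
All remaining points lie in this disk, and no smaller disk contains both endpoints, so this is the minimum enclosing circle.
r = √(61.25) ≈ 7.826.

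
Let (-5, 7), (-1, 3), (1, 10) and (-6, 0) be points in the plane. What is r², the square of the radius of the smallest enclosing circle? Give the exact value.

The minimum enclosing circle of a finite set is fixed by two of the points (as a diameter) or three (as a circumcircle).
The farthest pair is (1, 10)–(-6, 0) with squared distance 149. The circle on this segment as diameter has centre (-2.5, 5) and r² = 149/4 = 37.25.
Check (-5, 7): distance² to centre = 10.25 ≤ 37.25, so it lies inside.
All remaining points lie in this disk, and no smaller disk contains both endpoints, so this is the minimum enclosing circle.

37.25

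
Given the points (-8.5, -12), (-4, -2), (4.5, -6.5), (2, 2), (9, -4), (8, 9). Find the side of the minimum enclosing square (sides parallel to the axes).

21

The bounding box has width 17.5 and height 21.
An axis-aligned square enclosing the set must have side ≥ max(width, height).
So the minimum side is max(17.5, 21) = 21.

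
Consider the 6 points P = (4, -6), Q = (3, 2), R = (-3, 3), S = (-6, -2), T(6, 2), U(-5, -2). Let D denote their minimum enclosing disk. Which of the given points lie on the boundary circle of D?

A smallest enclosing disk is always determined by at most three of the input points on its boundary.
The minimum enclosing circle is determined by three boundary points: P, S, T.
Their circumcentre is (3/11, -9/11) with r² = 4930/121.
The farthest remaining point U is at distance² 3533/121 ≤ 4930/121.
The points at distance exactly r from the centre are P, S, T — 3 points.

P, S, T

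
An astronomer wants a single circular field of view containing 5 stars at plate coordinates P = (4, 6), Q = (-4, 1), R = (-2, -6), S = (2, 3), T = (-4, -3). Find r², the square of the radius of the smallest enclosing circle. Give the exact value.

By Welzl's lemma the MEC is supported by two points (diametrically opposite) or three points (on a circumcircle).
The farthest pair is P–R with squared distance 180. The circle on this segment as diameter has centre (1, 0) and r² = 180/4 = 45.
Check Q: distance² to centre = 26 ≤ 45, so it lies inside.
All remaining points lie in this disk, and no smaller disk contains both endpoints, so this is the minimum enclosing circle.

45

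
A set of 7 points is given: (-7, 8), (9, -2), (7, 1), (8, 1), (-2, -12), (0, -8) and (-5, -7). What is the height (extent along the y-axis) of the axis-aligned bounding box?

max y = 8, min y = -12, so height = 20.

20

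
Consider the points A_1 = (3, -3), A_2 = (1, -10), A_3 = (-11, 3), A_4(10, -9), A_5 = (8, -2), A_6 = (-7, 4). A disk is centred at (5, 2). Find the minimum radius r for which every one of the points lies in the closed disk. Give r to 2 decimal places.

16.03

The required radius is the distance from (5, 2) to the farthest point.
Squared distances: 29, 160, 257, 146, 25, 148.
Maximum is 257, attained at A_3.
r = √257 ≈ 16.03.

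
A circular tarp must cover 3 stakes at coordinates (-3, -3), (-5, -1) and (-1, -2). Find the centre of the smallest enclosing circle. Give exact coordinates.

(-3, -1.5)

Call the three points A, B, C in the order given.
Side lengths²: AB² = 8, AC² = 5, BC² = 17.
Since BC² = 17 ≥ 8 + 5 = 13, the angle opposite BC is not acute, so the smallest enclosing circle has BC as diameter.
Centre = midpoint of BC = (-3, -1.5), r² = 17/4 = 4.25.
Centre = (-3, -1.5).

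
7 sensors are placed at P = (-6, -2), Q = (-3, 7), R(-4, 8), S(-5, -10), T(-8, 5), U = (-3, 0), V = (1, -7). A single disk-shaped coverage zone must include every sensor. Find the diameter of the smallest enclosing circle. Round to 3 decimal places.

A smallest enclosing disk is always determined by at most three of the input points on its boundary.
The farthest pair is R–S with squared distance 325. The circle on this segment as diameter has centre (-4.5, -1) and r² = 325/4 = 81.25.
Check P: distance² to centre = 3.25 ≤ 81.25, so it lies inside.
All remaining points lie in this disk, and no smaller disk contains both endpoints, so this is the minimum enclosing circle.
Diameter = 2r = 2√(81.25) ≈ 18.028.

18.028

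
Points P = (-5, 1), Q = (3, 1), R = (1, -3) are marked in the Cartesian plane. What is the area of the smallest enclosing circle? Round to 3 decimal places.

51.051

Side lengths²: PQ² = 64, PR² = 52, QR² = 20.
Since PQ² = 64 < 52 + 20 = 72, the triangle is acute, so the smallest enclosing circle is the circumcircle.
Circumcentre = (-1, 0.5), r² = 16.25.
Area = π·r² = π·16.25 ≈ 51.051.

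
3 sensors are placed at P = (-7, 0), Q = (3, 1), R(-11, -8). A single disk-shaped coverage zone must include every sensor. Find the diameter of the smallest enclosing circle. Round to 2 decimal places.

Side lengths²: PQ² = 101, PR² = 80, QR² = 277.
Since QR² = 277 ≥ 101 + 80 = 181, the angle opposite QR is not acute, so the smallest enclosing circle has QR as diameter.
Centre = midpoint of QR = (-4, -3.5), r² = 277/4 = 69.25.
Diameter = 2r = 2√(69.25) ≈ 16.64.

16.64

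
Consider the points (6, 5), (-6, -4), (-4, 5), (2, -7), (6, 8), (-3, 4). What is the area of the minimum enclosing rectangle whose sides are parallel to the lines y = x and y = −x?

In coordinates u = x + y, v = x − y the rectangle is axis-aligned; the map (x,y)→(u,v) scales areas by 2.
u-values: 11, -10, 1, -5, 14, 1; range = 14 − (-10) = 24.
v-values: 1, -2, -9, 9, -2, -7; range = 9 − (-9) = 18.
Area = (24 × 18) / 2 = 216.

216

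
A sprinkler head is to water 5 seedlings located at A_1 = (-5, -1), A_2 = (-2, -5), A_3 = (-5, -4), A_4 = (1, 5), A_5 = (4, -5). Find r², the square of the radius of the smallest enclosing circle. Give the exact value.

58097/1682

By Welzl's lemma the MEC is supported by two points (diametrically opposite) or three points (on a circumcircle).
The minimum enclosing circle is determined by three boundary points: A_3, A_4, A_5.
Their circumcentre is (-5/58, -45/58) with r² = 58097/1682.
The farthest remaining point A_1 is at distance² 40697/1682 ≤ 58097/1682.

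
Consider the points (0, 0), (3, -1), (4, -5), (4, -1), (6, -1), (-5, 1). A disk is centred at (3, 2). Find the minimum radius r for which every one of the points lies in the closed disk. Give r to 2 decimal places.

The required radius is the distance from (3, 2) to the farthest point.
Squared distances: 13, 9, 50, 10, 18, 65.
Maximum is 65, attained at (-5, 1).
r = √65 ≈ 8.06.

8.06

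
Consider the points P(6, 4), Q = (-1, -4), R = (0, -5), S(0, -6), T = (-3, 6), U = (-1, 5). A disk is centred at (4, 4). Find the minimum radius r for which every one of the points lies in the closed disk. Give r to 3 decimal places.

The required radius is the distance from (4, 4) to the farthest point.
Squared distances: 4, 89, 97, 116, 53, 26.
Maximum is 116, attained at S.
r = √116 ≈ 10.770.

10.770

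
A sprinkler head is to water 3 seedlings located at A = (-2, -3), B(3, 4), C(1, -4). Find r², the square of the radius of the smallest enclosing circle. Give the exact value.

3145/169

Side lengths²: AB² = 74, AC² = 10, BC² = 68.
Since AB² = 74 < 68 + 10 = 78, the triangle is acute, so the smallest enclosing circle is the circumcircle.
Circumcentre = (10/13, 4/13), r² = 3145/169.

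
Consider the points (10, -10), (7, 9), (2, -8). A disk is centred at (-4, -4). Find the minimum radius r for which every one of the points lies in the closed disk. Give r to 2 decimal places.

The required radius is the distance from (-4, -4) to the farthest point.
Squared distances: 232, 290, 52.
Maximum is 290, attained at (7, 9).
r = √290 ≈ 17.03.

17.03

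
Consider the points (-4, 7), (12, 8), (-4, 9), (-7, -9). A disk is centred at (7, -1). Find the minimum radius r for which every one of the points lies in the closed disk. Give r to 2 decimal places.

The required radius is the distance from (7, -1) to the farthest point.
Squared distances: 185, 106, 221, 260.
Maximum is 260, attained at (-7, -9).
r = √260 ≈ 16.12.

16.12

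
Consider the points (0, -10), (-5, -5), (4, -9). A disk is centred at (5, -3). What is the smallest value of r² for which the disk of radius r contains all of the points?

104

The required radius is the distance from (5, -3) to the farthest point.
Squared distances: 74, 104, 37.
Maximum is 104, attained at (-5, -5).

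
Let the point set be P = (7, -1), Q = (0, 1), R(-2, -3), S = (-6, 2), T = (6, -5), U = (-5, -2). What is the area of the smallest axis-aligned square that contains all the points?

The bounding box has width 13 and height 7.
An axis-aligned square enclosing the set must have side ≥ max(width, height).
So the minimum side is max(13, 7) = 13.
Area = 13² = 169.

169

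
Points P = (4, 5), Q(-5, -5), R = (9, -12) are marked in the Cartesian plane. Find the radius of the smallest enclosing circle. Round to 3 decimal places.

Side lengths²: PQ² = 181, PR² = 314, QR² = 245.
Since PR² = 314 < 245 + 181 = 426, the triangle is acute, so the smallest enclosing circle is the circumcircle.
Circumcentre = (241/58, -243/58), r² = 142085/1682.
r = √(142085/1682) ≈ 9.191.

9.191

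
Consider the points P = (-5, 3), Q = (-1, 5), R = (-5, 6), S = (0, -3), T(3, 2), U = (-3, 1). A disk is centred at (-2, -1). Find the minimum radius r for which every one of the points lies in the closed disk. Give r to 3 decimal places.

7.616

The required radius is the distance from (-2, -1) to the farthest point.
Squared distances: 25, 37, 58, 8, 34, 5.
Maximum is 58, attained at R.
r = √58 ≈ 7.616.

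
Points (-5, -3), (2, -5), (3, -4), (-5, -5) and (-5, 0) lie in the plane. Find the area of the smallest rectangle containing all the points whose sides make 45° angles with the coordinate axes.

54

In coordinates u = x + y, v = x − y the rectangle is axis-aligned; the map (x,y)→(u,v) scales areas by 2.
u-values: -8, -3, -1, -10, -5; range = -1 − (-10) = 9.
v-values: -2, 7, 7, 0, -5; range = 7 − (-5) = 12.
Area = (9 × 12) / 2 = 54.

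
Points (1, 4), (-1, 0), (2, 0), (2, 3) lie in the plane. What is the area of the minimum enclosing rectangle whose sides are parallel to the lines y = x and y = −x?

In coordinates u = x + y, v = x − y the rectangle is axis-aligned; the map (x,y)→(u,v) scales areas by 2.
u-values: 5, -1, 2, 5; range = 5 − (-1) = 6.
v-values: -3, -1, 2, -1; range = 2 − (-3) = 5.
Area = (6 × 5) / 2 = 15.

15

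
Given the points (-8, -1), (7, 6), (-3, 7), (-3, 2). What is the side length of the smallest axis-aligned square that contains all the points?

The bounding box has width 15 and height 8.
An axis-aligned square enclosing the set must have side ≥ max(width, height).
So the minimum side is max(15, 8) = 15.

15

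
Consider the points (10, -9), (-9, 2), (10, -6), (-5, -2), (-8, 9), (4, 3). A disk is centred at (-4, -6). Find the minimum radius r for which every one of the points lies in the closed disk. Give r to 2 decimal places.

15.52

The required radius is the distance from (-4, -6) to the farthest point.
Squared distances: 205, 89, 196, 17, 241, 145.
Maximum is 241, attained at (-8, 9).
r = √241 ≈ 15.52.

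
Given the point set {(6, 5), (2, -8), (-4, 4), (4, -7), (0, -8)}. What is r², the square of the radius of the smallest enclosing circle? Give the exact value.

103525/1922

The minimum enclosing circle of a finite set is fixed by two of the points (as a diameter) or three (as a circumcircle).
The minimum enclosing circle is determined by three boundary points: (6, 5), (-4, 4), (0, -8).
Their circumcentre is (95/62, -51/62) with r² = 103525/1922.
The farthest remaining point (2, -8) is at distance² 99433/1922 ≤ 103525/1922.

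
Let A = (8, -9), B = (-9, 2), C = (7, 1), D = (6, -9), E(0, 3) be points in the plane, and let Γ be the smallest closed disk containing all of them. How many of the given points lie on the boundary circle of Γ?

A smallest enclosing disk is always determined by at most three of the input points on its boundary.
The farthest pair is A–B with squared distance 410. The circle on this segment as diameter has centre (-0.5, -3.5) and r² = 410/4 = 102.5.
Check C: distance² to centre = 76.5 ≤ 102.5, so it lies inside.
All remaining points lie in this disk, and no smaller disk contains both endpoints, so this is the minimum enclosing circle.
The points at distance exactly r from the centre are A, B — 2 points.

2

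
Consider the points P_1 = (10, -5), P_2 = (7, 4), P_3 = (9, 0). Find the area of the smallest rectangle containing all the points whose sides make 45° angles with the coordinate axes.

36

In coordinates u = x + y, v = x − y the rectangle is axis-aligned; the map (x,y)→(u,v) scales areas by 2.
u-values: 5, 11, 9; range = 11 − 5 = 6.
v-values: 15, 3, 9; range = 15 − 3 = 12.
Area = (6 × 12) / 2 = 36.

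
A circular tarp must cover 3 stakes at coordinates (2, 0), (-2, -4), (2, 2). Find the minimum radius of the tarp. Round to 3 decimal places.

Call the three points A, B, C in the order given.
Side lengths²: AB² = 32, AC² = 4, BC² = 52.
Since BC² = 52 ≥ 32 + 4 = 36, the angle opposite BC is not acute, so the smallest enclosing circle has BC as diameter.
Centre = midpoint of BC = (0, -1), r² = 52/4 = 13.
r = √13 ≈ 3.606.

3.606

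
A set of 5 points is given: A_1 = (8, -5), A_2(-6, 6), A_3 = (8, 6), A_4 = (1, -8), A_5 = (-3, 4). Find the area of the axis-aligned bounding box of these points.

196

x ranges over [-6, 8], width 14.
y ranges over [-8, 6], height 14.
Area = 14 × 14 = 196.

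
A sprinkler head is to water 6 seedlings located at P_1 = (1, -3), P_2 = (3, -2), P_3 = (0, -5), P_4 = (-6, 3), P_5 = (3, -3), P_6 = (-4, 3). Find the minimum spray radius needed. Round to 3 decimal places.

5.408

By Welzl's lemma the MEC is supported by two points (diametrically opposite) or three points (on a circumcircle).
The farthest pair is P_4–P_5 with squared distance 117. The circle on this segment as diameter has centre (-1.5, 0) and r² = 117/4 = 29.25.
Check P_1: distance² to centre = 15.25 ≤ 29.25, so it lies inside.
All remaining points lie in this disk, and no smaller disk contains both endpoints, so this is the minimum enclosing circle.
r = √(29.25) ≈ 5.408.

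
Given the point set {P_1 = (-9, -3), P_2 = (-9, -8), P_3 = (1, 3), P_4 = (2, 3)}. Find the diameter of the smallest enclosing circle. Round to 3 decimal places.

The farthest pair is P_2–P_4 with squared distance 242. The circle on this segment as diameter has centre (-3.5, -2.5) and r² = 242/4 = 60.5.
Check P_1: distance² to centre = 30.5 ≤ 60.5, so it lies inside.
All remaining points lie in this disk, and no smaller disk contains both endpoints, so this is the minimum enclosing circle.
Diameter = 2r = 2√(60.5) ≈ 15.556.

15.556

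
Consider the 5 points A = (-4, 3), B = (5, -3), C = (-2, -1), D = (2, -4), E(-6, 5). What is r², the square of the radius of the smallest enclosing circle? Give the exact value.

By Welzl's lemma the MEC is supported by two points (diametrically opposite) or three points (on a circumcircle).
The farthest pair is B–E with squared distance 185. The circle on this segment as diameter has centre (-0.5, 1) and r² = 185/4 = 46.25.
Check A: distance² to centre = 16.25 ≤ 46.25, so it lies inside.
All remaining points lie in this disk, and no smaller disk contains both endpoints, so this is the minimum enclosing circle.

46.25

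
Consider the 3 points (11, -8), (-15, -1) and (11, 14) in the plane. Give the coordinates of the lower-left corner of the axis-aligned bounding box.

x-range [-15, 11], y-range [-8, 14].
The lower-left corner is (-15, -8).

(-15, -8)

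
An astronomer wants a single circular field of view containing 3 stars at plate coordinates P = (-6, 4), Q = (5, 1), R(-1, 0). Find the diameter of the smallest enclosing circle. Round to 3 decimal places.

11.402

Side lengths²: PQ² = 130, PR² = 41, QR² = 37.
Since PQ² = 130 ≥ 41 + 37 = 78, the angle opposite PQ is not acute, so the smallest enclosing circle has PQ as diameter.
Centre = midpoint of PQ = (-0.5, 2.5), r² = 130/4 = 32.5.
Diameter = 2r = 2√(32.5) ≈ 11.402.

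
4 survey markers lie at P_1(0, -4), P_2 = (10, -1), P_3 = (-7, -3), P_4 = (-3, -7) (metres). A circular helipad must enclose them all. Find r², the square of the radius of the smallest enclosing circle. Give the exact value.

73.25

A smallest enclosing disk is always determined by at most three of the input points on its boundary.
The farthest pair is P_2–P_3 with squared distance 293. The circle on this segment as diameter has centre (1.5, -2) and r² = 293/4 = 73.25.
Check P_1: distance² to centre = 6.25 ≤ 73.25, so it lies inside.
All remaining points lie in this disk, and no smaller disk contains both endpoints, so this is the minimum enclosing circle.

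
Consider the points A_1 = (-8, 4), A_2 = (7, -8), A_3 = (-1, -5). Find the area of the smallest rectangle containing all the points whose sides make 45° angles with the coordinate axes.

In coordinates u = x + y, v = x − y the rectangle is axis-aligned; the map (x,y)→(u,v) scales areas by 2.
u-values: -4, -1, -6; range = -1 − (-6) = 5.
v-values: -12, 15, 4; range = 15 − (-12) = 27.
Area = (5 × 27) / 2 = 67.5.

67.5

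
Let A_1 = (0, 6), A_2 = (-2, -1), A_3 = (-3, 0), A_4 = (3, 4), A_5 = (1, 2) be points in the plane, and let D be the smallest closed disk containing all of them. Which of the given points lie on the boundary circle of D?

The minimum enclosing circle is determined by three boundary points: A_1, A_2, A_4.
Their circumcentre is (-0.3, 2.3) with r² = 13.78.
The farthest remaining point A_3 is at distance² 12.58 ≤ 13.78.
The points at distance exactly r from the centre are A_1, A_2, A_4 — 3 points.

A_1, A_2, A_4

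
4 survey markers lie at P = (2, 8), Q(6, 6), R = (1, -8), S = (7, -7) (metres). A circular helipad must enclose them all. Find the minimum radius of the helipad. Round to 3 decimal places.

The minimum enclosing circle is determined by three boundary points: P, R, S.
Their circumcentre is (105/38, -3/38) with r² = 47545/722.
The farthest remaining point Q is at distance² 34245/722 ≤ 47545/722.
r = √(47545/722) ≈ 8.115.

8.115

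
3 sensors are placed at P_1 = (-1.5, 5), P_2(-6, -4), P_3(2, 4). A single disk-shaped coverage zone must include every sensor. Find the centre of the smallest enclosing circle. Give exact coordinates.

(-2, 0)

Side lengths²: P_1P_2² = 101.25, P_1P_3² = 13.25, P_2P_3² = 128.
Since P_2P_3² = 128 ≥ 101.25 + 13.25 = 114.5, the angle opposite P_2P_3 is not acute, so the smallest enclosing circle has P_2P_3 as diameter.
Centre = midpoint of P_2P_3 = (-2, 0), r² = 128/4 = 32.
Centre = (-2, 0).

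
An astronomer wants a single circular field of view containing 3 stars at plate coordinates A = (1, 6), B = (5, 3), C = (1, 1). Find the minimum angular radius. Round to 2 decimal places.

2.80

Side lengths²: AB² = 25, AC² = 25, BC² = 20.
Since AC² = 25 < 25 + 20 = 45, the triangle is acute, so the smallest enclosing circle is the circumcircle.
Circumcentre = (2.25, 3.5), r² = 7.8125.
r = √(7.8125) ≈ 2.80.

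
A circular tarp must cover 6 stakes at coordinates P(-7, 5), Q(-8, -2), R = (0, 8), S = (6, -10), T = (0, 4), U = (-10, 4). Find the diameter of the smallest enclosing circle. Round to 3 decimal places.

21.297

A smallest enclosing disk is always determined by at most three of the input points on its boundary.
The minimum enclosing circle is determined by three boundary points: R, S, U.
Their circumcentre is (-27/17, -43/17) with r² = 32770/289.
The farthest remaining point P is at distance² 24848/289 ≤ 32770/289.
Diameter = 2r = 2√(32770/289) ≈ 21.297.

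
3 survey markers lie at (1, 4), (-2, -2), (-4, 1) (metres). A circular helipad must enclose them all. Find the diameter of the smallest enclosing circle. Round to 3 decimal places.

Call the three points A, B, C in the order given.
Side lengths²: AB² = 45, AC² = 34, BC² = 13.
Since AB² = 45 < 34 + 13 = 47, the triangle is acute, so the smallest enclosing circle is the circumcircle.
Circumcentre = (-9/14, 15/14), r² = 1105/98.
Diameter = 2r = 2√(1105/98) ≈ 6.716.

6.716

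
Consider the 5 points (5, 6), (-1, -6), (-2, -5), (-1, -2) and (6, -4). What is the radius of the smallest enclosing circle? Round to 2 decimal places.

The minimum enclosing circle of a finite set is fixed by two of the points (as a diameter) or three (as a circumcircle).
The farthest pair is (5, 6)–(-1, -6) with squared distance 180. The circle on this segment as diameter has centre (2, 0) and r² = 180/4 = 45.
Check (-2, -5): distance² to centre = 41 ≤ 45, so it lies inside.
All remaining points lie in this disk, and no smaller disk contains both endpoints, so this is the minimum enclosing circle.
r = √45 ≈ 6.71.

6.71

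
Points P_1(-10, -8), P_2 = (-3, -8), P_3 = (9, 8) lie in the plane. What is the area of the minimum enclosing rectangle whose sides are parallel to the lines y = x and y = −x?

122.5

In coordinates u = x + y, v = x − y the rectangle is axis-aligned; the map (x,y)→(u,v) scales areas by 2.
u-values: -18, -11, 17; range = 17 − (-18) = 35.
v-values: -2, 5, 1; range = 5 − (-2) = 7.
Area = (35 × 7) / 2 = 122.5.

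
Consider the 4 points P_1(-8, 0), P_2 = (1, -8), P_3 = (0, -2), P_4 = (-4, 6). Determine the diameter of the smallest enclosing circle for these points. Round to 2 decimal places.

14.87

A smallest enclosing disk is always determined by at most three of the input points on its boundary.
The farthest pair is P_2–P_4 with squared distance 221. The circle on this segment as diameter has centre (-1.5, -1) and r² = 221/4 = 55.25.
Check P_1: distance² to centre = 43.25 ≤ 55.25, so it lies inside.
All remaining points lie in this disk, and no smaller disk contains both endpoints, so this is the minimum enclosing circle.
Diameter = 2r = 2√(55.25) ≈ 14.87.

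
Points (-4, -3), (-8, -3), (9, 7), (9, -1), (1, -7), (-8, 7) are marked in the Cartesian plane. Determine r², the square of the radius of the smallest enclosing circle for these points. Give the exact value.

97.25

A smallest enclosing disk is always determined by at most three of the input points on its boundary.
The farthest pair is (-8, -3)–(9, 7) with squared distance 389. The circle on this segment as diameter has centre (0.5, 2) and r² = 389/4 = 97.25.
Check (-4, -3): distance² to centre = 45.25 ≤ 97.25, so it lies inside.
All remaining points lie in this disk, and no smaller disk contains both endpoints, so this is the minimum enclosing circle.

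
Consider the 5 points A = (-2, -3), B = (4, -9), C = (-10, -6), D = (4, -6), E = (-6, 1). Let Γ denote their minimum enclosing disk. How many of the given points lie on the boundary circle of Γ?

3

A smallest enclosing disk is always determined by at most three of the input points on its boundary.
The minimum enclosing circle is determined by three boundary points: B, C, E.
Their circumcentre is (-57/22, -123/22) with r² = 13325/242.
The farthest remaining point D is at distance² 10553/242 ≤ 13325/242.
The points at distance exactly r from the centre are B, C, E — 3 points.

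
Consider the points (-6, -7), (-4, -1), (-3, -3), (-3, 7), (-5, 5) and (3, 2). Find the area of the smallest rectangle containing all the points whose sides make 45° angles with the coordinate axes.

In coordinates u = x + y, v = x − y the rectangle is axis-aligned; the map (x,y)→(u,v) scales areas by 2.
u-values: -13, -5, -6, 4, 0, 5; range = 5 − (-13) = 18.
v-values: 1, -3, 0, -10, -10, 1; range = 1 − (-10) = 11.
Area = (18 × 11) / 2 = 99.

99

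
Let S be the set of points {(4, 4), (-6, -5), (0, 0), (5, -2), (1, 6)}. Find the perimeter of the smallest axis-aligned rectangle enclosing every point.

Width = max x − min x = 5 − (-6) = 11.
Height = max y − min y = 6 − (-5) = 11.
Perimeter = 2(11 + 11) = 44.

44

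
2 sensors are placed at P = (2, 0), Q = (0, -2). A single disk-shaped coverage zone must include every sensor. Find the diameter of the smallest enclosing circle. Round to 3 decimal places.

2.828

The smallest circle enclosing two points has them as diameter endpoints.
Centre = midpoint = (1, -1); r² = |PQ|²/4 = 8/4 = 2.
Diameter = 2r = 2√2 ≈ 2.828.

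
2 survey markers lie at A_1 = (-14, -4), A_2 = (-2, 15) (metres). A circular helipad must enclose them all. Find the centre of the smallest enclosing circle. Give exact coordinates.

The smallest circle enclosing two points has them as diameter endpoints.
Centre = midpoint = (-8, 5.5); r² = |A_1A_2|²/4 = 505/4 = 126.25.
Centre = (-8, 5.5).

(-8, 5.5)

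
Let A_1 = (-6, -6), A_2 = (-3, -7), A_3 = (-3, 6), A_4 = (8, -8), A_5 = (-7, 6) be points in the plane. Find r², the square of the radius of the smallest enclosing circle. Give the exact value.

105.25

The farthest pair is A_4–A_5 with squared distance 421. The circle on this segment as diameter has centre (0.5, -1) and r² = 421/4 = 105.25.
Check A_1: distance² to centre = 67.25 ≤ 105.25, so it lies inside.
All remaining points lie in this disk, and no smaller disk contains both endpoints, so this is the minimum enclosing circle.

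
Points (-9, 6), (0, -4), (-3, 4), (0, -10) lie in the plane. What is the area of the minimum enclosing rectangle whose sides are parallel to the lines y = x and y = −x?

137.5

In coordinates u = x + y, v = x − y the rectangle is axis-aligned; the map (x,y)→(u,v) scales areas by 2.
u-values: -3, -4, 1, -10; range = 1 − (-10) = 11.
v-values: -15, 4, -7, 10; range = 10 − (-15) = 25.
Area = (11 × 25) / 2 = 137.5.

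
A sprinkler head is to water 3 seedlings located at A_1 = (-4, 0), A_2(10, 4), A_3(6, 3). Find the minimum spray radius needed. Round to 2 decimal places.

Side lengths²: A_1A_2² = 212, A_1A_3² = 109, A_2A_3² = 17.
Since A_1A_2² = 212 ≥ 109 + 17 = 126, the angle opposite A_1A_2 is not acute, so the smallest enclosing circle has A_1A_2 as diameter.
Centre = midpoint of A_1A_2 = (3, 2), r² = 212/4 = 53.
r = √53 ≈ 7.28.

7.28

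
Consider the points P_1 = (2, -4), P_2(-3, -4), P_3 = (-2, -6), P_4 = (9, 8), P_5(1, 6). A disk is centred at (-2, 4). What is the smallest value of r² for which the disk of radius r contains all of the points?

137

The required radius is the distance from (-2, 4) to the farthest point.
Squared distances: 80, 65, 100, 137, 13.
Maximum is 137, attained at P_4.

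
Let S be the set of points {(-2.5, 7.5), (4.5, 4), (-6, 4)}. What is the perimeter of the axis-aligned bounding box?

28

Width = max x − min x = 4.5 − (-6) = 10.5.
Height = max y − min y = 7.5 − 4 = 3.5.
Perimeter = 2(10.5 + 3.5) = 28.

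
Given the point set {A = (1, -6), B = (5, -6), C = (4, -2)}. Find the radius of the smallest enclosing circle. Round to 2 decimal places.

2.58

Side lengths²: AB² = 16, AC² = 25, BC² = 17.
Since AC² = 25 < 17 + 16 = 33, the triangle is acute, so the smallest enclosing circle is the circumcircle.
Circumcentre = (3, -4.375), r² = 6.640625.
r = √(6.640625) ≈ 2.58.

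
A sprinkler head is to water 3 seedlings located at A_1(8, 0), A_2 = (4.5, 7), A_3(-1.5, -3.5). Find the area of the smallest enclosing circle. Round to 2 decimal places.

116.28

Side lengths²: A_1A_2² = 61.25, A_1A_3² = 102.5, A_2A_3² = 146.25.
Since A_2A_3² = 146.25 < 102.5 + 61.25 = 163.75, the triangle is acute, so the smallest enclosing circle is the circumcircle.
Circumcentre = (25/12, 17/12), r² = 2665/72.
Area = π·r² = π·2665/72 ≈ 116.28.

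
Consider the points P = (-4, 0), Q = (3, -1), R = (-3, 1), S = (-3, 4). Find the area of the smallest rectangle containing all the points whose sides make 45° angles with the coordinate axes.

In coordinates u = x + y, v = x − y the rectangle is axis-aligned; the map (x,y)→(u,v) scales areas by 2.
u-values: -4, 2, -2, 1; range = 2 − (-4) = 6.
v-values: -4, 4, -4, -7; range = 4 − (-7) = 11.
Area = (6 × 11) / 2 = 33.

33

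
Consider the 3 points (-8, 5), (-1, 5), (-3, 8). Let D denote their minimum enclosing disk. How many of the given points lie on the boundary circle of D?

2

Call the three points A, B, C in the order given.
Side lengths²: AB² = 49, AC² = 34, BC² = 13.
Since AB² = 49 ≥ 34 + 13 = 47, the angle opposite AB is not acute, so the smallest enclosing circle has AB as diameter.
Centre = midpoint of AB = (-4.5, 5), r² = 49/4 = 12.25.
The points at distance exactly r from the centre are (-8, 5), (-1, 5) — 2 points.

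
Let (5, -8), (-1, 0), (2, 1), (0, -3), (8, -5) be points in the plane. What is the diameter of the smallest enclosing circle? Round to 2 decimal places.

A smallest enclosing disk is always determined by at most three of the input points on its boundary.
The minimum enclosing circle is determined by three boundary points: (5, -8), (-1, 0), (8, -5).
Their circumcentre is (22/7, -22/7) with r² = 1325/49.
The farthest remaining point (2, 1) is at distance² 905/49 ≤ 1325/49.
Diameter = 2r = 2√(1325/49) ≈ 10.40.

10.40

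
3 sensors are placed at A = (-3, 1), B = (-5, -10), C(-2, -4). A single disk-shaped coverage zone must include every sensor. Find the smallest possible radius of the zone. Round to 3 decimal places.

5.590

Side lengths²: AB² = 125, AC² = 26, BC² = 45.
Since AB² = 125 ≥ 45 + 26 = 71, the angle opposite AB is not acute, so the smallest enclosing circle has AB as diameter.
Centre = midpoint of AB = (-4, -4.5), r² = 125/4 = 31.25.
r = √(31.25) ≈ 5.590.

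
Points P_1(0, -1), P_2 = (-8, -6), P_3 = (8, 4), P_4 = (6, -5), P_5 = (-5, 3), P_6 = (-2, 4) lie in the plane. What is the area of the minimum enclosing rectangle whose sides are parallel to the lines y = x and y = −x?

247

In coordinates u = x + y, v = x − y the rectangle is axis-aligned; the map (x,y)→(u,v) scales areas by 2.
u-values: -1, -14, 12, 1, -2, 2; range = 12 − (-14) = 26.
v-values: 1, -2, 4, 11, -8, -6; range = 11 − (-8) = 19.
Area = (26 × 19) / 2 = 247.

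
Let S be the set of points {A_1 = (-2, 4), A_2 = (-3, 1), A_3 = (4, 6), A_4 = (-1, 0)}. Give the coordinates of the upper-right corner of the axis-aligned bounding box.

x-range [-3, 4], y-range [0, 6].
The upper-right corner is (4, 6).

(4, 6)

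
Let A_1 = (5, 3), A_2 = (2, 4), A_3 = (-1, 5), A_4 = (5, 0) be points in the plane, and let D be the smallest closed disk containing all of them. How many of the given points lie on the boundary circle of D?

By Welzl's lemma the MEC is supported by two points (diametrically opposite) or three points (on a circumcircle).
The farthest pair is A_3–A_4 with squared distance 61. The circle on this segment as diameter has centre (2, 2.5) and r² = 61/4 = 15.25.
Check A_1: distance² to centre = 9.25 ≤ 15.25, so it lies inside.
All remaining points lie in this disk, and no smaller disk contains both endpoints, so this is the minimum enclosing circle.
The points at distance exactly r from the centre are A_3, A_4 — 2 points.

2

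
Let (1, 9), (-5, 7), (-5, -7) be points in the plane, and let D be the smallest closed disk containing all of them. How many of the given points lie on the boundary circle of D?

Call the three points A, B, C in the order given.
Side lengths²: AB² = 40, AC² = 292, BC² = 196.
Since AC² = 292 ≥ 196 + 40 = 236, the angle opposite AC is not acute, so the smallest enclosing circle has AC as diameter.
Centre = midpoint of AC = (-2, 1), r² = 292/4 = 73.
The points at distance exactly r from the centre are (1, 9), (-5, -7) — 2 points.

2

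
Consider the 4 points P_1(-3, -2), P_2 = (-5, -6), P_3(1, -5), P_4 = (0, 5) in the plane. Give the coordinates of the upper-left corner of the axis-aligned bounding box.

x-range [-5, 1], y-range [-6, 5].
The upper-left corner is (-5, 5).

(-5, 5)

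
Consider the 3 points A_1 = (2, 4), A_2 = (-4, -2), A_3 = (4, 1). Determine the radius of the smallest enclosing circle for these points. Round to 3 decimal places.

4.357

Side lengths²: A_1A_2² = 72, A_1A_3² = 13, A_2A_3² = 73.
Since A_2A_3² = 73 < 72 + 13 = 85, the triangle is acute, so the smallest enclosing circle is the circumcircle.
Circumcentre = (-0.3, 0.3), r² = 18.98.
r = √(18.98) ≈ 4.357.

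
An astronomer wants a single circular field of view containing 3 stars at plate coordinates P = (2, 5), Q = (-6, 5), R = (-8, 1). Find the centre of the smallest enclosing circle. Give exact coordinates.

(-3, 3)

Side lengths²: PQ² = 64, PR² = 116, QR² = 20.
Since PR² = 116 ≥ 64 + 20 = 84, the angle opposite PR is not acute, so the smallest enclosing circle has PR as diameter.
Centre = midpoint of PR = (-3, 3), r² = 116/4 = 29.
Centre = (-3, 3).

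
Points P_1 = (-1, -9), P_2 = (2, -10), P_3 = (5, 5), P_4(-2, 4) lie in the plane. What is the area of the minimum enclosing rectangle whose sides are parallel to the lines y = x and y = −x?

In coordinates u = x + y, v = x − y the rectangle is axis-aligned; the map (x,y)→(u,v) scales areas by 2.
u-values: -10, -8, 10, 2; range = 10 − (-10) = 20.
v-values: 8, 12, 0, -6; range = 12 − (-6) = 18.
Area = (20 × 18) / 2 = 180.

180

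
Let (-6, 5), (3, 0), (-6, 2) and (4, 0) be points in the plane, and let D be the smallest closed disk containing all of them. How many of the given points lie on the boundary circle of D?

The minimum enclosing circle of a finite set is fixed by two of the points (as a diameter) or three (as a circumcircle).
The farthest pair is (-6, 5)–(4, 0) with squared distance 125. The circle on this segment as diameter has centre (-1, 2.5) and r² = 125/4 = 31.25.
Check (3, 0): distance² to centre = 22.25 ≤ 31.25, so it lies inside.
All remaining points lie in this disk, and no smaller disk contains both endpoints, so this is the minimum enclosing circle.
The points at distance exactly r from the centre are (-6, 5), (4, 0) — 2 points.

2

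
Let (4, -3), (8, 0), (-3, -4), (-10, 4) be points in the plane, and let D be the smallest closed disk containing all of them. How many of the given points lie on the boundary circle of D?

2

The minimum enclosing circle of a finite set is fixed by two of the points (as a diameter) or three (as a circumcircle).
The farthest pair is (8, 0)–(-10, 4) with squared distance 340. The circle on this segment as diameter has centre (-1, 2) and r² = 340/4 = 85.
Check (4, -3): distance² to centre = 50 ≤ 85, so it lies inside.
All remaining points lie in this disk, and no smaller disk contains both endpoints, so this is the minimum enclosing circle.
The points at distance exactly r from the centre are (8, 0), (-10, 4) — 2 points.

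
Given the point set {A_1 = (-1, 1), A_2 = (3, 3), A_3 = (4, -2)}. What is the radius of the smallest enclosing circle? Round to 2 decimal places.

3.02

Side lengths²: A_1A_2² = 20, A_1A_3² = 34, A_2A_3² = 26.
Since A_1A_3² = 34 < 26 + 20 = 46, the triangle is acute, so the smallest enclosing circle is the circumcircle.
Circumcentre = (21/11, 2/11), r² = 1105/121.
r = √(1105/121) ≈ 3.02.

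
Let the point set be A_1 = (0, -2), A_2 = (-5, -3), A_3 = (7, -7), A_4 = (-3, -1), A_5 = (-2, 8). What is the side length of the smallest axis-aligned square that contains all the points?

The bounding box has width 12 and height 15.
An axis-aligned square enclosing the set must have side ≥ max(width, height).
So the minimum side is max(12, 15) = 15.

15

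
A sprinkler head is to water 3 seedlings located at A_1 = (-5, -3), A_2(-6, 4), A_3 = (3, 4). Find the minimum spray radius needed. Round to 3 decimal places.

5.369

Side lengths²: A_1A_2² = 50, A_1A_3² = 113, A_2A_3² = 81.
Since A_1A_3² = 113 < 81 + 50 = 131, the triangle is acute, so the smallest enclosing circle is the circumcircle.
Circumcentre = (-1.5, 15/14), r² = 2825/98.
r = √(2825/98) ≈ 5.369.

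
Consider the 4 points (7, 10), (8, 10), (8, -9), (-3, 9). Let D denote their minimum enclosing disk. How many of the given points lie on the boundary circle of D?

A smallest enclosing disk is always determined by at most three of the input points on its boundary.
The minimum enclosing circle is determined by three boundary points: (8, 10), (8, -9), (-3, 9).
Their circumcentre is (73/22, 0.5) with r² = 27145/242.
The farthest remaining point (7, 10) is at distance² 25121/242 ≤ 27145/242.
The points at distance exactly r from the centre are (8, 10), (8, -9), (-3, 9) — 3 points.

3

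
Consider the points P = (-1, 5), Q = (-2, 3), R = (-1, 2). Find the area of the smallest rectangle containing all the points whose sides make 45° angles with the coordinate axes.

4.5

In coordinates u = x + y, v = x − y the rectangle is axis-aligned; the map (x,y)→(u,v) scales areas by 2.
u-values: 4, 1, 1; range = 4 − 1 = 3.
v-values: -6, -5, -3; range = -3 − (-6) = 3.
Area = (3 × 3) / 2 = 4.5.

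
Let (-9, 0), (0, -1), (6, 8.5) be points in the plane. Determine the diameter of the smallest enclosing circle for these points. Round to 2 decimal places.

Call the three points A, B, C in the order given.
Side lengths²: AB² = 82, AC² = 297.25, BC² = 126.25.
Since AC² = 297.25 ≥ 126.25 + 82 = 208.25, the angle opposite AC is not acute, so the smallest enclosing circle has AC as diameter.
Centre = midpoint of AC = (-1.5, 4.25), r² = 297.25/4 = 74.3125.
Diameter = 2r = 2√(74.3125) ≈ 17.24.

17.24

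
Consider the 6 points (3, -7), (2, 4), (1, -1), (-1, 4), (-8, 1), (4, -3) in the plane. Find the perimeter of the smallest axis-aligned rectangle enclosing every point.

Width = max x − min x = 4 − (-8) = 12.
Height = max y − min y = 4 − (-7) = 11.
Perimeter = 2(12 + 11) = 46.

46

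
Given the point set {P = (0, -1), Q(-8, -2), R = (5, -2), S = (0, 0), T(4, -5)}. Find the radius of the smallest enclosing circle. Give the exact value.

6.5

A smallest enclosing disk is always determined by at most three of the input points on its boundary.
The farthest pair is Q–R with squared distance 169. The circle on this segment as diameter has centre (-1.5, -2) and r² = 169/4 = 42.25.
Check P: distance² to centre = 3.25 ≤ 42.25, so it lies inside.
All remaining points lie in this disk, and no smaller disk contains both endpoints, so this is the minimum enclosing circle.
r = √(42.25) = 6.5.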